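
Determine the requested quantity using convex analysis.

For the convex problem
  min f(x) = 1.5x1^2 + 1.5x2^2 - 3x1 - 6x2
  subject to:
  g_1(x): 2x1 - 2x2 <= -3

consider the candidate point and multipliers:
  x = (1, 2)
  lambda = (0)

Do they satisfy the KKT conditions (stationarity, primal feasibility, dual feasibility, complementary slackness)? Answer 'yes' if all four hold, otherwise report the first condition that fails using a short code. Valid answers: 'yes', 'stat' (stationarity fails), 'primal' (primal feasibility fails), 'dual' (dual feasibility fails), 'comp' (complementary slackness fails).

Gradient of f: grad f(x) = Q x + c = (0, 0)
Constraint values g_i(x) = a_i^T x - b_i:
  g_1((1, 2)) = 1
Stationarity residual: grad f(x) + sum_i lambda_i a_i = (0, 0)
  -> stationarity OK
Primal feasibility (all g_i <= 0): FAILS
Dual feasibility (all lambda_i >= 0): OK
Complementary slackness (lambda_i * g_i(x) = 0 for all i): OK

Verdict: the first failing condition is primal_feasibility -> primal.

primal


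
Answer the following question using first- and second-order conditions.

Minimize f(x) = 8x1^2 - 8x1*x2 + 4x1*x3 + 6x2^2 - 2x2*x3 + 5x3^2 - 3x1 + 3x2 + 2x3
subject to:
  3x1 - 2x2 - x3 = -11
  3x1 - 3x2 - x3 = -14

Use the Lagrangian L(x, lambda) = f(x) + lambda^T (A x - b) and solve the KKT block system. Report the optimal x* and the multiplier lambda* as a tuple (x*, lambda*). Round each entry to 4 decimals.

Form the Lagrangian:
  L(x, lambda) = (1/2) x^T Q x + c^T x + lambda^T (A x - b)
Stationarity (grad_x L = 0): Q x + c + A^T lambda = 0.
Primal feasibility: A x = b.

This gives the KKT block system:
  [ Q   A^T ] [ x     ]   [-c ]
  [ A    0  ] [ lambda ] = [ b ]

Solving the linear system:
  x*      = (-1.0077, 3, 1.9769)
  lambda* = (-7.8923, 19.6308)
  f(x*)   = 101.9962

x* = (-1.0077, 3, 1.9769), lambda* = (-7.8923, 19.6308)


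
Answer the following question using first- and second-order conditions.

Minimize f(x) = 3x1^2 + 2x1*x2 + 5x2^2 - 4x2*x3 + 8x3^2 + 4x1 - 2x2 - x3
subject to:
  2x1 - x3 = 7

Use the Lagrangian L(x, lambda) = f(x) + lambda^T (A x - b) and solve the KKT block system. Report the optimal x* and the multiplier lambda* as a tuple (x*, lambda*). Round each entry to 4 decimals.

Form the Lagrangian:
  L(x, lambda) = (1/2) x^T Q x + c^T x + lambda^T (A x - b)
Stationarity (grad_x L = 0): Q x + c + A^T lambda = 0.
Primal feasibility: A x = b.

This gives the KKT block system:
  [ Q   A^T ] [ x     ]   [-c ]
  [ A    0  ] [ lambda ] = [ b ]

Solving the linear system:
  x*      = (3.1084, -0.7349, -0.7831)
  lambda* = (-10.5904)
  f(x*)   = 44.4096

x* = (3.1084, -0.7349, -0.7831), lambda* = (-10.5904)


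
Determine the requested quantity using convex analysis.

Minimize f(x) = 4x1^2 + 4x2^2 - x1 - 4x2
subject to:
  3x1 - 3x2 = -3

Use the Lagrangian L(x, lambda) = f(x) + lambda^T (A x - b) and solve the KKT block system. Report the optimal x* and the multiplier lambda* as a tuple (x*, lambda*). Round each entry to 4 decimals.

Form the Lagrangian:
  L(x, lambda) = (1/2) x^T Q x + c^T x + lambda^T (A x - b)
Stationarity (grad_x L = 0): Q x + c + A^T lambda = 0.
Primal feasibility: A x = b.

This gives the KKT block system:
  [ Q   A^T ] [ x     ]   [-c ]
  [ A    0  ] [ lambda ] = [ b ]

Solving the linear system:
  x*      = (-0.1875, 0.8125)
  lambda* = (0.8333)
  f(x*)   = -0.2812

x* = (-0.1875, 0.8125), lambda* = (0.8333)


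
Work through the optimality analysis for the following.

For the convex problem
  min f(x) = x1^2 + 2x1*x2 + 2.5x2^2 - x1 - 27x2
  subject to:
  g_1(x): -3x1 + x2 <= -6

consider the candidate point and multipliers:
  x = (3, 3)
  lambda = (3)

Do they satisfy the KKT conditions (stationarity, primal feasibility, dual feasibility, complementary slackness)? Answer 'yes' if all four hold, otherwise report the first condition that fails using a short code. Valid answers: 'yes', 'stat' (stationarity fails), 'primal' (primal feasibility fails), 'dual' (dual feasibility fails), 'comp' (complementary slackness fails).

Gradient of f: grad f(x) = Q x + c = (11, -6)
Constraint values g_i(x) = a_i^T x - b_i:
  g_1((3, 3)) = 0
Stationarity residual: grad f(x) + sum_i lambda_i a_i = (2, -3)
  -> stationarity FAILS
Primal feasibility (all g_i <= 0): OK
Dual feasibility (all lambda_i >= 0): OK
Complementary slackness (lambda_i * g_i(x) = 0 for all i): OK

Verdict: the first failing condition is stationarity -> stat.

stat


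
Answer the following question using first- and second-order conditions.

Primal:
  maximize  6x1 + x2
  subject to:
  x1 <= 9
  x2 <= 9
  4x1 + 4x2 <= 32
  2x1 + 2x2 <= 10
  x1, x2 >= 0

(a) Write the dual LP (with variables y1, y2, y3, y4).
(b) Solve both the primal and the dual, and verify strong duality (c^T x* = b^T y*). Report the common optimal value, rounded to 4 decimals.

The standard primal-dual pair for 'max c^T x s.t. A x <= b, x >= 0' is:
  Dual:  min b^T y  s.t.  A^T y >= c,  y >= 0.

So the dual LP is:
  minimize  9y1 + 9y2 + 32y3 + 10y4
  subject to:
    y1 + 4y3 + 2y4 >= 6
    y2 + 4y3 + 2y4 >= 1
    y1, y2, y3, y4 >= 0

Solving the primal: x* = (5, 0).
  primal value c^T x* = 30.
Solving the dual: y* = (0, 0, 0, 3).
  dual value b^T y* = 30.
Strong duality: c^T x* = b^T y*. Confirmed.

30


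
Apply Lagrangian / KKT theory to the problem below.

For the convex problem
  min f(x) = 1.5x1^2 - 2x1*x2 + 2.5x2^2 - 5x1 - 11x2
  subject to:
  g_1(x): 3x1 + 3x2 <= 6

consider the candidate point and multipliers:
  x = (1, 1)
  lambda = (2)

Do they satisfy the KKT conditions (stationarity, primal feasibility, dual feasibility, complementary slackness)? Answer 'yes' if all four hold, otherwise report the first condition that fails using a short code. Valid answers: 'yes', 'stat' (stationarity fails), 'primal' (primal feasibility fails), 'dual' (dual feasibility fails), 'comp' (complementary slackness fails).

Gradient of f: grad f(x) = Q x + c = (-4, -8)
Constraint values g_i(x) = a_i^T x - b_i:
  g_1((1, 1)) = 0
Stationarity residual: grad f(x) + sum_i lambda_i a_i = (2, -2)
  -> stationarity FAILS
Primal feasibility (all g_i <= 0): OK
Dual feasibility (all lambda_i >= 0): OK
Complementary slackness (lambda_i * g_i(x) = 0 for all i): OK

Verdict: the first failing condition is stationarity -> stat.

stat


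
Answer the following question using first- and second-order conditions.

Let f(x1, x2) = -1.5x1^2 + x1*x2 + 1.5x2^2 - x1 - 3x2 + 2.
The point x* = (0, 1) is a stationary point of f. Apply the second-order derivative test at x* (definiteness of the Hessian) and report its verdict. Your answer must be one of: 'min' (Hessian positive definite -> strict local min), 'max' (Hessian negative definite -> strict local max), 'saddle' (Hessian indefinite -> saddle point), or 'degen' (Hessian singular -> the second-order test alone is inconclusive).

Compute the Hessian H = grad^2 f:
  H = [[-3, 1], [1, 3]]
Verify stationarity: grad f(x*) = H x* + g = (0, 0).
Eigenvalues of H: -3.1623, 3.1623.
Eigenvalues have mixed signs, so H is indefinite -> x* is a saddle point.

saddle


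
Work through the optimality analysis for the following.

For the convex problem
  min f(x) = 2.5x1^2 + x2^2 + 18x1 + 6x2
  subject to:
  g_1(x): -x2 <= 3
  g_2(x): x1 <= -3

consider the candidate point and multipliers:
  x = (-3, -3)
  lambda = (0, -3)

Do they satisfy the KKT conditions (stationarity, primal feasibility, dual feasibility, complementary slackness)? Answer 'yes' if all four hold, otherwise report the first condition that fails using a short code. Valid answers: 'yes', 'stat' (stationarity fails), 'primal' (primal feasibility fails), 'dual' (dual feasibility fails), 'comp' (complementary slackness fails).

Gradient of f: grad f(x) = Q x + c = (3, 0)
Constraint values g_i(x) = a_i^T x - b_i:
  g_1((-3, -3)) = 0
  g_2((-3, -3)) = 0
Stationarity residual: grad f(x) + sum_i lambda_i a_i = (0, 0)
  -> stationarity OK
Primal feasibility (all g_i <= 0): OK
Dual feasibility (all lambda_i >= 0): FAILS
Complementary slackness (lambda_i * g_i(x) = 0 for all i): OK

Verdict: the first failing condition is dual_feasibility -> dual.

dual


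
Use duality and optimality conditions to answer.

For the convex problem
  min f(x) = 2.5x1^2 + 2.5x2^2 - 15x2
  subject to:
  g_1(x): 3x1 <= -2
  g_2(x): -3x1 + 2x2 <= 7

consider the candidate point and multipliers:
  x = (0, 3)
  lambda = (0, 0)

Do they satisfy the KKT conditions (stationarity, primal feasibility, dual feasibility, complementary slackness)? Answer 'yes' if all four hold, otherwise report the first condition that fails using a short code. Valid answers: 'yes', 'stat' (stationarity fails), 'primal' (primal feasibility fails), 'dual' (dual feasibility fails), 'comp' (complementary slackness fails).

Gradient of f: grad f(x) = Q x + c = (0, 0)
Constraint values g_i(x) = a_i^T x - b_i:
  g_1((0, 3)) = 2
  g_2((0, 3)) = -1
Stationarity residual: grad f(x) + sum_i lambda_i a_i = (0, 0)
  -> stationarity OK
Primal feasibility (all g_i <= 0): FAILS
Dual feasibility (all lambda_i >= 0): OK
Complementary slackness (lambda_i * g_i(x) = 0 for all i): OK

Verdict: the first failing condition is primal_feasibility -> primal.

primal


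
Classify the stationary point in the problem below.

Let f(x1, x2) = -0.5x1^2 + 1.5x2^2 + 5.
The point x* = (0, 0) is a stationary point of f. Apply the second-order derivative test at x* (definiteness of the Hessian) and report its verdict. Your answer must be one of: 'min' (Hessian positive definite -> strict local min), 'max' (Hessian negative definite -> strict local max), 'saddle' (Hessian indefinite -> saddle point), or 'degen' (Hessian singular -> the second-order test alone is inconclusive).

Compute the Hessian H = grad^2 f:
  H = [[-1, 0], [0, 3]]
Verify stationarity: grad f(x*) = H x* + g = (0, 0).
Eigenvalues of H: -1, 3.
Eigenvalues have mixed signs, so H is indefinite -> x* is a saddle point.

saddle


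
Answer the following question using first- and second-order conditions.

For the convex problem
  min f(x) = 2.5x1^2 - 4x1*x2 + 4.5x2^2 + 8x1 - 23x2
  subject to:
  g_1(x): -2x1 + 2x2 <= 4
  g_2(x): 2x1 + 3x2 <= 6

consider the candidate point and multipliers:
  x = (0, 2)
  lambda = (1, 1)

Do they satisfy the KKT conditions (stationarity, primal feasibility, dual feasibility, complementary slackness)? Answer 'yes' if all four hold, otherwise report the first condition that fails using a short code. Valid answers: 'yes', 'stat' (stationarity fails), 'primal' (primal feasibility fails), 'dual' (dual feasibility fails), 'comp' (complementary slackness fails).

Gradient of f: grad f(x) = Q x + c = (0, -5)
Constraint values g_i(x) = a_i^T x - b_i:
  g_1((0, 2)) = 0
  g_2((0, 2)) = 0
Stationarity residual: grad f(x) + sum_i lambda_i a_i = (0, 0)
  -> stationarity OK
Primal feasibility (all g_i <= 0): OK
Dual feasibility (all lambda_i >= 0): OK
Complementary slackness (lambda_i * g_i(x) = 0 for all i): OK

Verdict: yes, KKT holds.

yes


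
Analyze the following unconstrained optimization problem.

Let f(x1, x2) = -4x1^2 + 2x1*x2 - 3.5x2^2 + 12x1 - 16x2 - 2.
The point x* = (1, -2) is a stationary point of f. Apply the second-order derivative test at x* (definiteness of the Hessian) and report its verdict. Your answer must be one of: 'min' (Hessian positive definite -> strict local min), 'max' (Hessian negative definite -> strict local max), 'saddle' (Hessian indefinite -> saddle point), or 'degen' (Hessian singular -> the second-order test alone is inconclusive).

Compute the Hessian H = grad^2 f:
  H = [[-8, 2], [2, -7]]
Verify stationarity: grad f(x*) = H x* + g = (0, 0).
Eigenvalues of H: -9.5616, -5.4384.
Both eigenvalues < 0, so H is negative definite -> x* is a strict local max.

max


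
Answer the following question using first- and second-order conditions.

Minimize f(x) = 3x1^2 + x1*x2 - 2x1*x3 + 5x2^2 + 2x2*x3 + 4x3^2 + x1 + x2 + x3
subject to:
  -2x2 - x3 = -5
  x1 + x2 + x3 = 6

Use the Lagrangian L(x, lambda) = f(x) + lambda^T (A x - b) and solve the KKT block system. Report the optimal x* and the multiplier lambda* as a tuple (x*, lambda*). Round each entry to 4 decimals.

Form the Lagrangian:
  L(x, lambda) = (1/2) x^T Q x + c^T x + lambda^T (A x - b)
Stationarity (grad_x L = 0): Q x + c + A^T lambda = 0.
Primal feasibility: A x = b.

This gives the KKT block system:
  [ Q   A^T ] [ x     ]   [-c ]
  [ A    0  ] [ lambda ] = [ b ]

Solving the linear system:
  x*      = (2.38, 1.38, 2.24)
  lambda* = (4.74, -12.18)
  f(x*)   = 51.39

x* = (2.38, 1.38, 2.24), lambda* = (4.74, -12.18)


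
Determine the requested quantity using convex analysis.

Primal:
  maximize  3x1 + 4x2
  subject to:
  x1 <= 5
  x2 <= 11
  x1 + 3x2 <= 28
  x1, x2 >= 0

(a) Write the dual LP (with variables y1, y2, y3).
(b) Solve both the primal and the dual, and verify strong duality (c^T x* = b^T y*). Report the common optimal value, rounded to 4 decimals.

The standard primal-dual pair for 'max c^T x s.t. A x <= b, x >= 0' is:
  Dual:  min b^T y  s.t.  A^T y >= c,  y >= 0.

So the dual LP is:
  minimize  5y1 + 11y2 + 28y3
  subject to:
    y1 + y3 >= 3
    y2 + 3y3 >= 4
    y1, y2, y3 >= 0

Solving the primal: x* = (5, 7.6667).
  primal value c^T x* = 45.6667.
Solving the dual: y* = (1.6667, 0, 1.3333).
  dual value b^T y* = 45.6667.
Strong duality: c^T x* = b^T y*. Confirmed.

45.6667


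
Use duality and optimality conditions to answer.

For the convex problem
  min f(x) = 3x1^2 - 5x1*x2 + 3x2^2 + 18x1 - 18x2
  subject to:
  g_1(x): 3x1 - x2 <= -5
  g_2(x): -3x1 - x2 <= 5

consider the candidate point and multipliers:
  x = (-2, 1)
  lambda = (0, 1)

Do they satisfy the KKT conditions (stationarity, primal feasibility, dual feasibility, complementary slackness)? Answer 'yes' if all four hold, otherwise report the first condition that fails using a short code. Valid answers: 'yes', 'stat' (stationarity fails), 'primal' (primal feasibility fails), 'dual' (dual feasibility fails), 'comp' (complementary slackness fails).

Gradient of f: grad f(x) = Q x + c = (1, -2)
Constraint values g_i(x) = a_i^T x - b_i:
  g_1((-2, 1)) = -2
  g_2((-2, 1)) = 0
Stationarity residual: grad f(x) + sum_i lambda_i a_i = (-2, -3)
  -> stationarity FAILS
Primal feasibility (all g_i <= 0): OK
Dual feasibility (all lambda_i >= 0): OK
Complementary slackness (lambda_i * g_i(x) = 0 for all i): OK

Verdict: the first failing condition is stationarity -> stat.

stat


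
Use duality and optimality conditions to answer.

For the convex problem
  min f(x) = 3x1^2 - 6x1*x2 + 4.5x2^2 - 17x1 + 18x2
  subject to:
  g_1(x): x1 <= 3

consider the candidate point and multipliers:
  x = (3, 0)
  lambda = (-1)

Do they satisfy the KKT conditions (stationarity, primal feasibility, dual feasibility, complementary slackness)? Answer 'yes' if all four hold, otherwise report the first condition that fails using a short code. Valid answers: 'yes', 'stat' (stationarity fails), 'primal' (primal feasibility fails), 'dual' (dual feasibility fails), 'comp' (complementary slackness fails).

Gradient of f: grad f(x) = Q x + c = (1, 0)
Constraint values g_i(x) = a_i^T x - b_i:
  g_1((3, 0)) = 0
Stationarity residual: grad f(x) + sum_i lambda_i a_i = (0, 0)
  -> stationarity OK
Primal feasibility (all g_i <= 0): OK
Dual feasibility (all lambda_i >= 0): FAILS
Complementary slackness (lambda_i * g_i(x) = 0 for all i): OK

Verdict: the first failing condition is dual_feasibility -> dual.

dual


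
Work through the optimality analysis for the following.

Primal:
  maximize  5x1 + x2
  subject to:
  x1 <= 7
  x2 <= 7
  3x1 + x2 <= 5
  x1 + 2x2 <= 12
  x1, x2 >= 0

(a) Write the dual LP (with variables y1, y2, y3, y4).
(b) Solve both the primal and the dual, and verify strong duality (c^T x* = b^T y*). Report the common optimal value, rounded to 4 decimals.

The standard primal-dual pair for 'max c^T x s.t. A x <= b, x >= 0' is:
  Dual:  min b^T y  s.t.  A^T y >= c,  y >= 0.

So the dual LP is:
  minimize  7y1 + 7y2 + 5y3 + 12y4
  subject to:
    y1 + 3y3 + y4 >= 5
    y2 + y3 + 2y4 >= 1
    y1, y2, y3, y4 >= 0

Solving the primal: x* = (1.6667, 0).
  primal value c^T x* = 8.3333.
Solving the dual: y* = (0, 0, 1.6667, 0).
  dual value b^T y* = 8.3333.
Strong duality: c^T x* = b^T y*. Confirmed.

8.3333


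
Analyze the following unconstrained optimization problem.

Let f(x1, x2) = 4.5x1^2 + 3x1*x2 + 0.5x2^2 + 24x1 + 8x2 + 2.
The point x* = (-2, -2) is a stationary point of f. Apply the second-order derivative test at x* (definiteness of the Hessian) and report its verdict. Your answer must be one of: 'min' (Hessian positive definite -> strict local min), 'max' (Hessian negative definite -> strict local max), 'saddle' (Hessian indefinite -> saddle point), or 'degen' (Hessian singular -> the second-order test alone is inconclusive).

Compute the Hessian H = grad^2 f:
  H = [[9, 3], [3, 1]]
Verify stationarity: grad f(x*) = H x* + g = (0, 0).
Eigenvalues of H: 0, 10.
H has a zero eigenvalue (singular; positive semidefinite but not definite), so H is neither positive definite, negative definite, nor indefinite. The second-order test alone is inconclusive -> degen.
(Indeed, f is constant along the null direction of H through x*, so x* is not a strict local extremum.)

degen


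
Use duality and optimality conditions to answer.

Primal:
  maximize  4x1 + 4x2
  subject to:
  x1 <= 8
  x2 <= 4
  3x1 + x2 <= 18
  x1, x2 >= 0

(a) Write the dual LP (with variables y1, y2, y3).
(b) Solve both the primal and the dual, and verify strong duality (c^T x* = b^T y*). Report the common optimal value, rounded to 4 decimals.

The standard primal-dual pair for 'max c^T x s.t. A x <= b, x >= 0' is:
  Dual:  min b^T y  s.t.  A^T y >= c,  y >= 0.

So the dual LP is:
  minimize  8y1 + 4y2 + 18y3
  subject to:
    y1 + 3y3 >= 4
    y2 + y3 >= 4
    y1, y2, y3 >= 0

Solving the primal: x* = (4.6667, 4).
  primal value c^T x* = 34.6667.
Solving the dual: y* = (0, 2.6667, 1.3333).
  dual value b^T y* = 34.6667.
Strong duality: c^T x* = b^T y*. Confirmed.

34.6667


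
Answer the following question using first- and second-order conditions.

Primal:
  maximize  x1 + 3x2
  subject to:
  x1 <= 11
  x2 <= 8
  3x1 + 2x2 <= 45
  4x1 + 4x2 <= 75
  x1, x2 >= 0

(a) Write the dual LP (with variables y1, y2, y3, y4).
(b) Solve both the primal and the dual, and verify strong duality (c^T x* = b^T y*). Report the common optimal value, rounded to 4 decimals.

The standard primal-dual pair for 'max c^T x s.t. A x <= b, x >= 0' is:
  Dual:  min b^T y  s.t.  A^T y >= c,  y >= 0.

So the dual LP is:
  minimize  11y1 + 8y2 + 45y3 + 75y4
  subject to:
    y1 + 3y3 + 4y4 >= 1
    y2 + 2y3 + 4y4 >= 3
    y1, y2, y3, y4 >= 0

Solving the primal: x* = (9.6667, 8).
  primal value c^T x* = 33.6667.
Solving the dual: y* = (0, 2.3333, 0.3333, 0).
  dual value b^T y* = 33.6667.
Strong duality: c^T x* = b^T y*. Confirmed.

33.6667


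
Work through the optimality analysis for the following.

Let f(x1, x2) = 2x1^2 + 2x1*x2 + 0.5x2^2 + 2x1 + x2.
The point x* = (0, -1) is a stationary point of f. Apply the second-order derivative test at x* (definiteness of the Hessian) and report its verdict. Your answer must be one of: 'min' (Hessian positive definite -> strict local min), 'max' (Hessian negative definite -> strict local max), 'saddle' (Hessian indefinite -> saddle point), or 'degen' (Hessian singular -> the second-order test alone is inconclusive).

Compute the Hessian H = grad^2 f:
  H = [[4, 2], [2, 1]]
Verify stationarity: grad f(x*) = H x* + g = (0, 0).
Eigenvalues of H: 0, 5.
H has a zero eigenvalue (singular; positive semidefinite but not definite), so H is neither positive definite, negative definite, nor indefinite. The second-order test alone is inconclusive -> degen.
(Indeed, f is constant along the null direction of H through x*, so x* is not a strict local extremum.)

degen


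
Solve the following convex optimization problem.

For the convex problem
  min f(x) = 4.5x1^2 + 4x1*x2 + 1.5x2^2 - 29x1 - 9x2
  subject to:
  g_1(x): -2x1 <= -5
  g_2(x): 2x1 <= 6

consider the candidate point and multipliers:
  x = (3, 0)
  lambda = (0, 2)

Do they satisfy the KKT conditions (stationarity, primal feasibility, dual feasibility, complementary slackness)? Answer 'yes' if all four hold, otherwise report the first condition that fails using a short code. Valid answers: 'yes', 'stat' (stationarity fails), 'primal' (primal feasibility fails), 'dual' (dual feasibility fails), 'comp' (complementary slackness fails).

Gradient of f: grad f(x) = Q x + c = (-2, 3)
Constraint values g_i(x) = a_i^T x - b_i:
  g_1((3, 0)) = -1
  g_2((3, 0)) = 0
Stationarity residual: grad f(x) + sum_i lambda_i a_i = (2, 3)
  -> stationarity FAILS
Primal feasibility (all g_i <= 0): OK
Dual feasibility (all lambda_i >= 0): OK
Complementary slackness (lambda_i * g_i(x) = 0 for all i): OK

Verdict: the first failing condition is stationarity -> stat.

stat


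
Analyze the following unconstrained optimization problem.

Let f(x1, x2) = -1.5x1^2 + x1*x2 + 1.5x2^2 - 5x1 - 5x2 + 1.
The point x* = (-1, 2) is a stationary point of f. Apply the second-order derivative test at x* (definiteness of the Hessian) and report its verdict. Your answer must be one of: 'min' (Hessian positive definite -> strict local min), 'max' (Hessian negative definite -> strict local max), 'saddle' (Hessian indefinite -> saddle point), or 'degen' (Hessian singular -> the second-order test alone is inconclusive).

Compute the Hessian H = grad^2 f:
  H = [[-3, 1], [1, 3]]
Verify stationarity: grad f(x*) = H x* + g = (0, 0).
Eigenvalues of H: -3.1623, 3.1623.
Eigenvalues have mixed signs, so H is indefinite -> x* is a saddle point.

saddle


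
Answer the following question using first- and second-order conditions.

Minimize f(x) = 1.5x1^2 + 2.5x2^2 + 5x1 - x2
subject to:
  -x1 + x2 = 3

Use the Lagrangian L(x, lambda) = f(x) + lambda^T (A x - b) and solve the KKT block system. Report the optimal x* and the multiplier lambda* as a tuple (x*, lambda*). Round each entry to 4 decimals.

Form the Lagrangian:
  L(x, lambda) = (1/2) x^T Q x + c^T x + lambda^T (A x - b)
Stationarity (grad_x L = 0): Q x + c + A^T lambda = 0.
Primal feasibility: A x = b.

This gives the KKT block system:
  [ Q   A^T ] [ x     ]   [-c ]
  [ A    0  ] [ lambda ] = [ b ]

Solving the linear system:
  x*      = (-2.375, 0.625)
  lambda* = (-2.125)
  f(x*)   = -3.0625

x* = (-2.375, 0.625), lambda* = (-2.125)


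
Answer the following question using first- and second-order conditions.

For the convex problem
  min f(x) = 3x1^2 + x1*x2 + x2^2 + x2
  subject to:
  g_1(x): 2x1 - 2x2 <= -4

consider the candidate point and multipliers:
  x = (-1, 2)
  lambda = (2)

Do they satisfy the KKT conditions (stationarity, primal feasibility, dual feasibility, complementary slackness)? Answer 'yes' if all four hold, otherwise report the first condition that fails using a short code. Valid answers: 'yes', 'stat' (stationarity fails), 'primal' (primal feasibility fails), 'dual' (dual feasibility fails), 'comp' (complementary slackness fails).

Gradient of f: grad f(x) = Q x + c = (-4, 4)
Constraint values g_i(x) = a_i^T x - b_i:
  g_1((-1, 2)) = -2
Stationarity residual: grad f(x) + sum_i lambda_i a_i = (0, 0)
  -> stationarity OK
Primal feasibility (all g_i <= 0): OK
Dual feasibility (all lambda_i >= 0): OK
Complementary slackness (lambda_i * g_i(x) = 0 for all i): FAILS

Verdict: the first failing condition is complementary_slackness -> comp.

comp


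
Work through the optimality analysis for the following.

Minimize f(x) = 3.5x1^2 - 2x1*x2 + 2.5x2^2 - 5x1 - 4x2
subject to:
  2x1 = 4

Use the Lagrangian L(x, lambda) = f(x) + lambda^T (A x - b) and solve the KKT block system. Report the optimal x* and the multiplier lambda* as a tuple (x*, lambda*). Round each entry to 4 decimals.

Form the Lagrangian:
  L(x, lambda) = (1/2) x^T Q x + c^T x + lambda^T (A x - b)
Stationarity (grad_x L = 0): Q x + c + A^T lambda = 0.
Primal feasibility: A x = b.

This gives the KKT block system:
  [ Q   A^T ] [ x     ]   [-c ]
  [ A    0  ] [ lambda ] = [ b ]

Solving the linear system:
  x*      = (2, 1.6)
  lambda* = (-2.9)
  f(x*)   = -2.4

x* = (2, 1.6), lambda* = (-2.9)


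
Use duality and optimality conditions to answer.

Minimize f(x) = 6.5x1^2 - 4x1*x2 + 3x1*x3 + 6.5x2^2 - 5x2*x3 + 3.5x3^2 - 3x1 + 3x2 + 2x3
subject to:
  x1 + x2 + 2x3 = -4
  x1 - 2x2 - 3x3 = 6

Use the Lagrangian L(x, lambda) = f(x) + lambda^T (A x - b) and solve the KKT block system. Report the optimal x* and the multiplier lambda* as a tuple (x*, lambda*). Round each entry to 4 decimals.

Form the Lagrangian:
  L(x, lambda) = (1/2) x^T Q x + c^T x + lambda^T (A x - b)
Stationarity (grad_x L = 0): Q x + c + A^T lambda = 0.
Primal feasibility: A x = b.

This gives the KKT block system:
  [ Q   A^T ] [ x     ]   [-c ]
  [ A    0  ] [ lambda ] = [ b ]

Solving the linear system:
  x*      = (-0.1866, -0.9331, -1.4402)
  lambda* = (4.4037, 1.6105)
  f(x*)   = 1.4158

x* = (-0.1866, -0.9331, -1.4402), lambda* = (4.4037, 1.6105)


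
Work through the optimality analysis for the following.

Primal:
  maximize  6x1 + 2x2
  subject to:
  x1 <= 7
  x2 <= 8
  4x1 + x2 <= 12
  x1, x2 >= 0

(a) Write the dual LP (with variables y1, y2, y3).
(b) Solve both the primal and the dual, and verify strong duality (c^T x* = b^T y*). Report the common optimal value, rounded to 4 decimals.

The standard primal-dual pair for 'max c^T x s.t. A x <= b, x >= 0' is:
  Dual:  min b^T y  s.t.  A^T y >= c,  y >= 0.

So the dual LP is:
  minimize  7y1 + 8y2 + 12y3
  subject to:
    y1 + 4y3 >= 6
    y2 + y3 >= 2
    y1, y2, y3 >= 0

Solving the primal: x* = (1, 8).
  primal value c^T x* = 22.
Solving the dual: y* = (0, 0.5, 1.5).
  dual value b^T y* = 22.
Strong duality: c^T x* = b^T y*. Confirmed.

22


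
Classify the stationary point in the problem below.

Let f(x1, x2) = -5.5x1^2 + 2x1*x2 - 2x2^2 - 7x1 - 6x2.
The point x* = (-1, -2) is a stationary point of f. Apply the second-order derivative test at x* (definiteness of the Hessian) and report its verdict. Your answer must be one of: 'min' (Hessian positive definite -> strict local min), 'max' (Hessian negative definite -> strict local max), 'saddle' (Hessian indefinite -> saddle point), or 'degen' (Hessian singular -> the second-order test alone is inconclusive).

Compute the Hessian H = grad^2 f:
  H = [[-11, 2], [2, -4]]
Verify stationarity: grad f(x*) = H x* + g = (0, 0).
Eigenvalues of H: -11.5311, -3.4689.
Both eigenvalues < 0, so H is negative definite -> x* is a strict local max.

max


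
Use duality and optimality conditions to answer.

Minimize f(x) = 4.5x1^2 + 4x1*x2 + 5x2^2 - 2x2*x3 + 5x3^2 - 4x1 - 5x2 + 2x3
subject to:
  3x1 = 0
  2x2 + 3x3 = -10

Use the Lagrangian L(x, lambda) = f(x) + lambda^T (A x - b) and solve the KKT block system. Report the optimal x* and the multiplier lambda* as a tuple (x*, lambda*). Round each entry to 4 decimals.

Form the Lagrangian:
  L(x, lambda) = (1/2) x^T Q x + c^T x + lambda^T (A x - b)
Stationarity (grad_x L = 0): Q x + c + A^T lambda = 0.
Primal feasibility: A x = b.

This gives the KKT block system:
  [ Q   A^T ] [ x     ]   [-c ]
  [ A    0  ] [ lambda ] = [ b ]

Solving the linear system:
  x*      = (0, -1.3182, -2.4545)
  lambda* = (3.0909, 6.6364)
  f(x*)   = 34.0227

x* = (0, -1.3182, -2.4545), lambda* = (3.0909, 6.6364)


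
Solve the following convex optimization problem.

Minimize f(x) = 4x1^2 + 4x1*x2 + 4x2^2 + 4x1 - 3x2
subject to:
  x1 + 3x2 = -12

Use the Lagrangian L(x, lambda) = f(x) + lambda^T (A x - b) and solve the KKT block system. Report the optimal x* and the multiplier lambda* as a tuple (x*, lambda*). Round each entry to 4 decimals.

Form the Lagrangian:
  L(x, lambda) = (1/2) x^T Q x + c^T x + lambda^T (A x - b)
Stationarity (grad_x L = 0): Q x + c + A^T lambda = 0.
Primal feasibility: A x = b.

This gives the KKT block system:
  [ Q   A^T ] [ x     ]   [-c ]
  [ A    0  ] [ lambda ] = [ b ]

Solving the linear system:
  x*      = (0.0536, -4.0179)
  lambda* = (11.6429)
  f(x*)   = 75.9911

x* = (0.0536, -4.0179), lambda* = (11.6429)


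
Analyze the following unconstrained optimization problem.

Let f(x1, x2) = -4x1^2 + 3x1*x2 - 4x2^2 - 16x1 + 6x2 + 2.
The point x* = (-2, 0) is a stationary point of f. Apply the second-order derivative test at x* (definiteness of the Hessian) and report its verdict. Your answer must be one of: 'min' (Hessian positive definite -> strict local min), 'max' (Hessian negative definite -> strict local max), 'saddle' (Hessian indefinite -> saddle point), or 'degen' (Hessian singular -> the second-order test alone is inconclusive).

Compute the Hessian H = grad^2 f:
  H = [[-8, 3], [3, -8]]
Verify stationarity: grad f(x*) = H x* + g = (0, 0).
Eigenvalues of H: -11, -5.
Both eigenvalues < 0, so H is negative definite -> x* is a strict local max.

max


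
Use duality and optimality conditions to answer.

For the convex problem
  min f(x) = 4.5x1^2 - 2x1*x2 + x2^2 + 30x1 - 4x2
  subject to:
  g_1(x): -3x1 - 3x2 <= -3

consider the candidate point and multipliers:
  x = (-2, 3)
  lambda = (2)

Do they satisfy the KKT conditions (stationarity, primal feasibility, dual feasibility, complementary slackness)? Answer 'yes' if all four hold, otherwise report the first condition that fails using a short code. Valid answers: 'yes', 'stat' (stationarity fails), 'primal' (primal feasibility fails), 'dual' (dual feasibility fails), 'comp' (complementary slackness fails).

Gradient of f: grad f(x) = Q x + c = (6, 6)
Constraint values g_i(x) = a_i^T x - b_i:
  g_1((-2, 3)) = 0
Stationarity residual: grad f(x) + sum_i lambda_i a_i = (0, 0)
  -> stationarity OK
Primal feasibility (all g_i <= 0): OK
Dual feasibility (all lambda_i >= 0): OK
Complementary slackness (lambda_i * g_i(x) = 0 for all i): OK

Verdict: yes, KKT holds.

yes


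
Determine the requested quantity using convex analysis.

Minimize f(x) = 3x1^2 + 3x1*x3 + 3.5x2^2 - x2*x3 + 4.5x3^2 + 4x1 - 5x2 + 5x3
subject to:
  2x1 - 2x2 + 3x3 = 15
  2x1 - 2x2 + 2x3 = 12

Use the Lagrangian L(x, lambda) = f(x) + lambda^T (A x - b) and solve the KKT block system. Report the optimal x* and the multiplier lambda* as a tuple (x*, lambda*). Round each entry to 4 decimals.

Form the Lagrangian:
  L(x, lambda) = (1/2) x^T Q x + c^T x + lambda^T (A x - b)
Stationarity (grad_x L = 0): Q x + c + A^T lambda = 0.
Primal feasibility: A x = b.

This gives the KKT block system:
  [ Q   A^T ] [ x     ]   [-c ]
  [ A    0  ] [ lambda ] = [ b ]

Solving the linear system:
  x*      = (1.2308, -1.7692, 3)
  lambda* = (-17.0769, 6.8846)
  f(x*)   = 101.1538

x* = (1.2308, -1.7692, 3), lambda* = (-17.0769, 6.8846)


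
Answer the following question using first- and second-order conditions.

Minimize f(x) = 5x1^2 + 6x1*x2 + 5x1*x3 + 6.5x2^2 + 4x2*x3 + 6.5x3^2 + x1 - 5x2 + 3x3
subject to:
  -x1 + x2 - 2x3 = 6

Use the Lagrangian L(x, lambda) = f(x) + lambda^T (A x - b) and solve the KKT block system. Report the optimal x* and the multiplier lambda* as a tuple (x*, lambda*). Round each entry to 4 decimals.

Form the Lagrangian:
  L(x, lambda) = (1/2) x^T Q x + c^T x + lambda^T (A x - b)
Stationarity (grad_x L = 0): Q x + c + A^T lambda = 0.
Primal feasibility: A x = b.

This gives the KKT block system:
  [ Q   A^T ] [ x     ]   [-c ]
  [ A    0  ] [ lambda ] = [ b ]

Solving the linear system:
  x*      = (-1.2444, 1.9281, -1.4137)
  lambda* = (-6.9441)
  f(x*)   = 13.2692

x* = (-1.2444, 1.9281, -1.4137), lambda* = (-6.9441)


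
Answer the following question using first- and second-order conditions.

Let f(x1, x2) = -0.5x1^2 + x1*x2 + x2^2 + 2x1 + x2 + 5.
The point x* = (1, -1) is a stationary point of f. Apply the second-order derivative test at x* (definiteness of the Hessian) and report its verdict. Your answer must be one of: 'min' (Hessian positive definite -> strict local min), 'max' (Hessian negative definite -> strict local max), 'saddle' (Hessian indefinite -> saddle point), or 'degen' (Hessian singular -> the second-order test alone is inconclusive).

Compute the Hessian H = grad^2 f:
  H = [[-1, 1], [1, 2]]
Verify stationarity: grad f(x*) = H x* + g = (0, 0).
Eigenvalues of H: -1.3028, 2.3028.
Eigenvalues have mixed signs, so H is indefinite -> x* is a saddle point.

saddle


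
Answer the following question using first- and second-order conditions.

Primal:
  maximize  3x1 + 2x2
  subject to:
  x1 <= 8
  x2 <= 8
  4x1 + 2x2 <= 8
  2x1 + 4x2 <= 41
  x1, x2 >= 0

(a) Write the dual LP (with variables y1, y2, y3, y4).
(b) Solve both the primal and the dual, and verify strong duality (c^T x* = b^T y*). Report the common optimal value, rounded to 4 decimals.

The standard primal-dual pair for 'max c^T x s.t. A x <= b, x >= 0' is:
  Dual:  min b^T y  s.t.  A^T y >= c,  y >= 0.

So the dual LP is:
  minimize  8y1 + 8y2 + 8y3 + 41y4
  subject to:
    y1 + 4y3 + 2y4 >= 3
    y2 + 2y3 + 4y4 >= 2
    y1, y2, y3, y4 >= 0

Solving the primal: x* = (0, 4).
  primal value c^T x* = 8.
Solving the dual: y* = (0, 0, 1, 0).
  dual value b^T y* = 8.
Strong duality: c^T x* = b^T y*. Confirmed.

8


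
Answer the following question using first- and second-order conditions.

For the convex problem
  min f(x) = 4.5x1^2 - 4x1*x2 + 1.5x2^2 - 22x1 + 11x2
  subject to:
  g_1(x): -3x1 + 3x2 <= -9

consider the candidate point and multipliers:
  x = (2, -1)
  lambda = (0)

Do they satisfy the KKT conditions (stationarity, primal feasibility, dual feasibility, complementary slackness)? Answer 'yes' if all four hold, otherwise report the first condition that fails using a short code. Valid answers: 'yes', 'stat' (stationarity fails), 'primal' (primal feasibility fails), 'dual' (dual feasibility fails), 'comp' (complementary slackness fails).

Gradient of f: grad f(x) = Q x + c = (0, 0)
Constraint values g_i(x) = a_i^T x - b_i:
  g_1((2, -1)) = 0
Stationarity residual: grad f(x) + sum_i lambda_i a_i = (0, 0)
  -> stationarity OK
Primal feasibility (all g_i <= 0): OK
Dual feasibility (all lambda_i >= 0): OK
Complementary slackness (lambda_i * g_i(x) = 0 for all i): OK

Verdict: yes, KKT holds.

yes


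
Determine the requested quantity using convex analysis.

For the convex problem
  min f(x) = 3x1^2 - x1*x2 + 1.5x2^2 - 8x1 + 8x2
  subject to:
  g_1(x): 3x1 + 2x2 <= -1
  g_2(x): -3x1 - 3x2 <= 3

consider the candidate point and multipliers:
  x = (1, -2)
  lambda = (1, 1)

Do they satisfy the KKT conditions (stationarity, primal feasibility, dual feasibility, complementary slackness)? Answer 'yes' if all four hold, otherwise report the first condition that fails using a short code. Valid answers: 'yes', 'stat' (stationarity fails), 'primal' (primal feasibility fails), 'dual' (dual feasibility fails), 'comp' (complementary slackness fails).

Gradient of f: grad f(x) = Q x + c = (0, 1)
Constraint values g_i(x) = a_i^T x - b_i:
  g_1((1, -2)) = 0
  g_2((1, -2)) = 0
Stationarity residual: grad f(x) + sum_i lambda_i a_i = (0, 0)
  -> stationarity OK
Primal feasibility (all g_i <= 0): OK
Dual feasibility (all lambda_i >= 0): OK
Complementary slackness (lambda_i * g_i(x) = 0 for all i): OK

Verdict: yes, KKT holds.

yes


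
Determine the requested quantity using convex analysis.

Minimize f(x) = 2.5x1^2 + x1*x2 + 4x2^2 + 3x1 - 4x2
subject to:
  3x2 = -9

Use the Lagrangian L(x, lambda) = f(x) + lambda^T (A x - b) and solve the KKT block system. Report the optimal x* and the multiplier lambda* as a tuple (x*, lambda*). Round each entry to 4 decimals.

Form the Lagrangian:
  L(x, lambda) = (1/2) x^T Q x + c^T x + lambda^T (A x - b)
Stationarity (grad_x L = 0): Q x + c + A^T lambda = 0.
Primal feasibility: A x = b.

This gives the KKT block system:
  [ Q   A^T ] [ x     ]   [-c ]
  [ A    0  ] [ lambda ] = [ b ]

Solving the linear system:
  x*      = (0, -3)
  lambda* = (9.3333)
  f(x*)   = 48

x* = (0, -3), lambda* = (9.3333)


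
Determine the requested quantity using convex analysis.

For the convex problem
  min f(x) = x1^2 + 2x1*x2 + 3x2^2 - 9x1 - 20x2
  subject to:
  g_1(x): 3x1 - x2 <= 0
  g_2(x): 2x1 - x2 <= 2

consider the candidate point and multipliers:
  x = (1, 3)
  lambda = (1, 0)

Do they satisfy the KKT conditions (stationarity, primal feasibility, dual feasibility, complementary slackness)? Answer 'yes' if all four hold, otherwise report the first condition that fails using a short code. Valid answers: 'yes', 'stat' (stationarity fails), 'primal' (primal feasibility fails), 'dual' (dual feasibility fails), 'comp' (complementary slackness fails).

Gradient of f: grad f(x) = Q x + c = (-1, 0)
Constraint values g_i(x) = a_i^T x - b_i:
  g_1((1, 3)) = 0
  g_2((1, 3)) = -3
Stationarity residual: grad f(x) + sum_i lambda_i a_i = (2, -1)
  -> stationarity FAILS
Primal feasibility (all g_i <= 0): OK
Dual feasibility (all lambda_i >= 0): OK
Complementary slackness (lambda_i * g_i(x) = 0 for all i): OK

Verdict: the first failing condition is stationarity -> stat.

stat


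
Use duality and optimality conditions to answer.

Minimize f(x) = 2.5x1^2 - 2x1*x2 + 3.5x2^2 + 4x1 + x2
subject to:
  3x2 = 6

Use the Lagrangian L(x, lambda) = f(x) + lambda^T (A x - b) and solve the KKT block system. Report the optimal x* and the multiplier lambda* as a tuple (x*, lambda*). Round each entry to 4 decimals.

Form the Lagrangian:
  L(x, lambda) = (1/2) x^T Q x + c^T x + lambda^T (A x - b)
Stationarity (grad_x L = 0): Q x + c + A^T lambda = 0.
Primal feasibility: A x = b.

This gives the KKT block system:
  [ Q   A^T ] [ x     ]   [-c ]
  [ A    0  ] [ lambda ] = [ b ]

Solving the linear system:
  x*      = (0, 2)
  lambda* = (-5)
  f(x*)   = 16

x* = (0, 2), lambda* = (-5)


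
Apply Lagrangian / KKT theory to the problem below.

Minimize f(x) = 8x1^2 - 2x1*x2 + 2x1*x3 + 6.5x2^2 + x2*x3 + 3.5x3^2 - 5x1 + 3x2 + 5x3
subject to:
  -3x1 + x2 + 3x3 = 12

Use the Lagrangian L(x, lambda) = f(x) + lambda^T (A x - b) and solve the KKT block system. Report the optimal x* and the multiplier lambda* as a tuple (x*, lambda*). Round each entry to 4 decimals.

Form the Lagrangian:
  L(x, lambda) = (1/2) x^T Q x + c^T x + lambda^T (A x - b)
Stationarity (grad_x L = 0): Q x + c + A^T lambda = 0.
Primal feasibility: A x = b.

This gives the KKT block system:
  [ Q   A^T ] [ x     ]   [-c ]
  [ A    0  ] [ lambda ] = [ b ]

Solving the linear system:
  x*      = (-1.3491, -0.1065, 2.6864)
  lambda* = (-7)
  f(x*)   = 51.929

x* = (-1.3491, -0.1065, 2.6864), lambda* = (-7)


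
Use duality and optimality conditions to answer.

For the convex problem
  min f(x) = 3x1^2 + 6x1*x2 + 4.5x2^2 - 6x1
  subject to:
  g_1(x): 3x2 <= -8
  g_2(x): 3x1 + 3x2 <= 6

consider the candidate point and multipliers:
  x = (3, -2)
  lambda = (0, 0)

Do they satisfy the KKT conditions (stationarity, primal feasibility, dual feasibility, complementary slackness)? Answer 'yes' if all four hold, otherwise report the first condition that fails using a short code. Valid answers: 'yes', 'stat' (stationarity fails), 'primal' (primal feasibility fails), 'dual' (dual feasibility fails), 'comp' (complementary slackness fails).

Gradient of f: grad f(x) = Q x + c = (0, 0)
Constraint values g_i(x) = a_i^T x - b_i:
  g_1((3, -2)) = 2
  g_2((3, -2)) = -3
Stationarity residual: grad f(x) + sum_i lambda_i a_i = (0, 0)
  -> stationarity OK
Primal feasibility (all g_i <= 0): FAILS
Dual feasibility (all lambda_i >= 0): OK
Complementary slackness (lambda_i * g_i(x) = 0 for all i): OK

Verdict: the first failing condition is primal_feasibility -> primal.

primal


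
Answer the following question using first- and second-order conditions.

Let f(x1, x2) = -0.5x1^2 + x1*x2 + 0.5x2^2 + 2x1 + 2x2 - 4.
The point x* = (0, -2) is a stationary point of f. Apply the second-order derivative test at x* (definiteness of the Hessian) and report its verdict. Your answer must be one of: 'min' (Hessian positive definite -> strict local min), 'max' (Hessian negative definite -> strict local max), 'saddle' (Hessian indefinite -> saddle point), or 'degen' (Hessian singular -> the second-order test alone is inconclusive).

Compute the Hessian H = grad^2 f:
  H = [[-1, 1], [1, 1]]
Verify stationarity: grad f(x*) = H x* + g = (0, 0).
Eigenvalues of H: -1.4142, 1.4142.
Eigenvalues have mixed signs, so H is indefinite -> x* is a saddle point.

saddle


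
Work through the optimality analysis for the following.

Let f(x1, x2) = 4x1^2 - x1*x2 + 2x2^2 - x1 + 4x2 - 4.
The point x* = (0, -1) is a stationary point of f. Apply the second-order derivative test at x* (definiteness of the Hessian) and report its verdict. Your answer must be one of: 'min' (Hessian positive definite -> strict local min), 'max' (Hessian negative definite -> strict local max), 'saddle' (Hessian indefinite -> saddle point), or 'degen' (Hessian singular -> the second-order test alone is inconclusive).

Compute the Hessian H = grad^2 f:
  H = [[8, -1], [-1, 4]]
Verify stationarity: grad f(x*) = H x* + g = (0, 0).
Eigenvalues of H: 3.7639, 8.2361.
Both eigenvalues > 0, so H is positive definite -> x* is a strict local min.

min
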